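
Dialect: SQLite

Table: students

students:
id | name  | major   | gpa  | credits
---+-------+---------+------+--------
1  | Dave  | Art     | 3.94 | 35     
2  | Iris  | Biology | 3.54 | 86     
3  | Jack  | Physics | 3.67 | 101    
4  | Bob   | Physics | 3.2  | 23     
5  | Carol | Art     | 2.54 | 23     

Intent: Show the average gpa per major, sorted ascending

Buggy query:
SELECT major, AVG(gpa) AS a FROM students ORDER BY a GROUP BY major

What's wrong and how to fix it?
Bug: GROUP BY must precede ORDER BY

Fix: Reorder: SELECT … FROM … GROUP BY … ORDER BY …

Corrected query:
SELECT major, AVG(gpa) AS a FROM students GROUP BY major ORDER BY a

Result:
major   | a    
--------+------
Art     | 3.24 
Physics | 3.435
Biology | 3.54 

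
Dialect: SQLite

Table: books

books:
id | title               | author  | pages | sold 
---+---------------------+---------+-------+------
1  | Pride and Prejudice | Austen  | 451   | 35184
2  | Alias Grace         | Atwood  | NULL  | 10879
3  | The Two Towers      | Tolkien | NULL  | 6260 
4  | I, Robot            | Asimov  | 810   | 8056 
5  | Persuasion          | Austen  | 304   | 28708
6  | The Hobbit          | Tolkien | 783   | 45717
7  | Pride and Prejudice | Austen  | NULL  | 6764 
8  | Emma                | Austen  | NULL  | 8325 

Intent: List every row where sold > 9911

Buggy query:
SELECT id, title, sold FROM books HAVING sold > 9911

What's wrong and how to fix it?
Bug: This is a non-aggregate query (no GROUP BY, no aggregates), so in SQLite the HAVING clause is invalid here; a row-level condition belongs in WHERE

Fix: Replace HAVING with WHERE since the condition applies to individual rows

Corrected query:
SELECT id, title, sold FROM books WHERE sold > 9911

Result:
id | title               | sold 
---+---------------------+------
1  | Pride and Prejudice | 35184
2  | Alias Grace         | 10879
5  | Persuasion          | 28708
6  | The Hobbit          | 45717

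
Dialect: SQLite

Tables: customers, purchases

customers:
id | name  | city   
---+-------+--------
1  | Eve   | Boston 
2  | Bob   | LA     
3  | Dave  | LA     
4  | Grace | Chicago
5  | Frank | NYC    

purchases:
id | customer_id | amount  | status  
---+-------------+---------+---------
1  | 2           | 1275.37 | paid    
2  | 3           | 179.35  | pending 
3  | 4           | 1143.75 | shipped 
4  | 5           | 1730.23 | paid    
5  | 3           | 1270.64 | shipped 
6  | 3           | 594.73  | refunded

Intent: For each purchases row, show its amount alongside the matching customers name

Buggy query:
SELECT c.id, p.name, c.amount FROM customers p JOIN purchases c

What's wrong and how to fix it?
Bug: Missing join condition: each purchases row is matched to all customers rows instead of just its own

Fix: Specify the join condition linking the foreign key to the parent id

Corrected query:
SELECT c.id, p.name, c.amount FROM customers p JOIN purchases c ON c.customer_id = p.id

Result:
id | name  | amount 
---+-------+--------
1  | Bob   | 1275.37
2  | Dave  | 179.35 
3  | Grace | 1143.75
4  | Frank | 1730.23
5  | Dave  | 1270.64
6  | Dave  | 594.73 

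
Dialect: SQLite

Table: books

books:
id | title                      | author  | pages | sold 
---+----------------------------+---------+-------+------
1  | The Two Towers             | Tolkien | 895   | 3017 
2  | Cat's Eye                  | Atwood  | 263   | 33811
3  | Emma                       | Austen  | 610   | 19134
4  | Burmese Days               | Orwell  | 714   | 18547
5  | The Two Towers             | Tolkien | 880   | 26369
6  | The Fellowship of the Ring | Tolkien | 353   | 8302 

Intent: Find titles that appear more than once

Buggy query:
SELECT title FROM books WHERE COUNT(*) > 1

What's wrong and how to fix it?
Bug: WHERE can't reference COUNT(*); aggregates are computed after WHERE

Fix: GROUP BY title, then filter groups with HAVING COUNT(*) > 1

Corrected query:
SELECT title FROM books GROUP BY title HAVING COUNT(*) > 1

Result:
title         
--------------
The Two Towers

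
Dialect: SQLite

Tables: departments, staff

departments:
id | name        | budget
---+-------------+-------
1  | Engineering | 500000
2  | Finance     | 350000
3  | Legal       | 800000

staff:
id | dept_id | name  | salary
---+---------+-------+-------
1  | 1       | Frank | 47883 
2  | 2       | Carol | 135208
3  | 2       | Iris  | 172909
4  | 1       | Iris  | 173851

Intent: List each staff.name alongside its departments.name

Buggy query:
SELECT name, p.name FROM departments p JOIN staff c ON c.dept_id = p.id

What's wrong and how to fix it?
Bug: Both tables have a 'name' column; the unqualified reference is ambiguous

Fix: Qualify the column with its table alias (c.name)

Corrected query:
SELECT c.name, p.name FROM departments p JOIN staff c ON c.dept_id = p.id

Result:
name  | name       
------+------------
Frank | Engineering
Carol | Finance    
Iris  | Finance    
Iris  | Engineering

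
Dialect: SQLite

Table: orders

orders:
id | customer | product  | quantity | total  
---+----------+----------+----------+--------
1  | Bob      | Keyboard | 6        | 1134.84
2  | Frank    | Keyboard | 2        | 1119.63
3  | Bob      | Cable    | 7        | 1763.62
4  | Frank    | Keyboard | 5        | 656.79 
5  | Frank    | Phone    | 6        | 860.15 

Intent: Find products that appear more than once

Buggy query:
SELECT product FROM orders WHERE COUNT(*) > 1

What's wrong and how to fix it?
Bug: COUNT(*) is an aggregate and cannot be used in WHERE

Fix: Group first, then use HAVING for the count condition

Corrected query:
SELECT product FROM orders GROUP BY product HAVING COUNT(*) > 1

Result:
product 
--------
Keyboard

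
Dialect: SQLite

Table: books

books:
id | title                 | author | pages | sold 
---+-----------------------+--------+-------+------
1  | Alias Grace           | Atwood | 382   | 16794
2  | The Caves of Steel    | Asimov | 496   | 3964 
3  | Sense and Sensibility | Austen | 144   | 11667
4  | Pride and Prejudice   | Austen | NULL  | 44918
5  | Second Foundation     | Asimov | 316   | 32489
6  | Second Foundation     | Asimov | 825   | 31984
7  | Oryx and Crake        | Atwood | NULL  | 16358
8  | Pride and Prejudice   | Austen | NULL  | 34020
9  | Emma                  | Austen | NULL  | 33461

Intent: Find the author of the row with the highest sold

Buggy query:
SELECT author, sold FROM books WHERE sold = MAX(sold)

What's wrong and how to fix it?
Bug: MAX(sold) is an aggregate and cannot be used directly in WHERE

Fix: Use a subquery: WHERE sold = (SELECT MAX(sold) FROM books)

Corrected query:
SELECT author, sold FROM books WHERE sold = (SELECT MAX(sold) FROM books)

Result:
author | sold 
-------+------
Austen | 44918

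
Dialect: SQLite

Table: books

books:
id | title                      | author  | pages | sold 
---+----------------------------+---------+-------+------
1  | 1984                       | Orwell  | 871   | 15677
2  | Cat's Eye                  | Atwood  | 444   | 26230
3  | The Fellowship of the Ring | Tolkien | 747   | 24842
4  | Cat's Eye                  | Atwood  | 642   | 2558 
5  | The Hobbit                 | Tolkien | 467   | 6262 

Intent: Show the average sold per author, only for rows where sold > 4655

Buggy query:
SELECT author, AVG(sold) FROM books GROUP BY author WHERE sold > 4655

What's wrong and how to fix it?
Bug: Row-level WHERE must come before GROUP BY in the clause order

Fix: Place WHERE between FROM and GROUP BY

Corrected query:
SELECT author, AVG(sold) FROM books WHERE sold > 4655 GROUP BY author

Result:
author  | AVG(sold)
--------+----------
Atwood  | 26230    
Orwell  | 15677    
Tolkien | 15552    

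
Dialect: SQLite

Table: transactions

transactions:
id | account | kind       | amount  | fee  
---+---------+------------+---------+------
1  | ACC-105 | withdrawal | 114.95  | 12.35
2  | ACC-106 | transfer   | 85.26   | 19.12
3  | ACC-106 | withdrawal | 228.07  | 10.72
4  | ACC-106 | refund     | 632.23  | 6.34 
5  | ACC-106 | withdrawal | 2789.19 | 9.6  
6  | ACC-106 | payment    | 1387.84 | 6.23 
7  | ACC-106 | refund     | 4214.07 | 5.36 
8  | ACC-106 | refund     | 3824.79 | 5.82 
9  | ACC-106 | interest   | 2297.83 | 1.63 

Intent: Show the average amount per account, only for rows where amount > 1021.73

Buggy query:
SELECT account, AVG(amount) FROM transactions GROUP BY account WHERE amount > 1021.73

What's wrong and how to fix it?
Bug: WHERE cannot follow GROUP BY

Fix: Move the WHERE clause before GROUP BY

Corrected query:
SELECT account, AVG(amount) FROM transactions WHERE amount > 1021.73 GROUP BY account

Result:
account | AVG(amount)
--------+------------
ACC-106 | 2902.744   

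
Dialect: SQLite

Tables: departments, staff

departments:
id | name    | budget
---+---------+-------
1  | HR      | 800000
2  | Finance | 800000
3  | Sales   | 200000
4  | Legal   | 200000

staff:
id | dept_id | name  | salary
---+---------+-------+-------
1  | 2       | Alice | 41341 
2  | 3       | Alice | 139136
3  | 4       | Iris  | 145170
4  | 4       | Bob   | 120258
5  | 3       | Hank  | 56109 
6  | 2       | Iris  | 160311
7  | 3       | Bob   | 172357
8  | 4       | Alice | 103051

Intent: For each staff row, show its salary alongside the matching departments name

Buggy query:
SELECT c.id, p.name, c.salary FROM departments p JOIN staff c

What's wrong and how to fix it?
Bug: JOIN with no ON clause produces a cartesian product; every staff row pairs with every departments row

Fix: Specify the join condition linking the foreign key to the parent id

Corrected query:
SELECT c.id, p.name, c.salary FROM departments p JOIN staff c ON c.dept_id = p.id

Result:
id | name    | salary
---+---------+-------
1  | Finance | 41341 
2  | Sales   | 139136
3  | Legal   | 145170
4  | Legal   | 120258
5  | Sales   | 56109 
6  | Finance | 160311
7  | Sales   | 172357
8  | Legal   | 103051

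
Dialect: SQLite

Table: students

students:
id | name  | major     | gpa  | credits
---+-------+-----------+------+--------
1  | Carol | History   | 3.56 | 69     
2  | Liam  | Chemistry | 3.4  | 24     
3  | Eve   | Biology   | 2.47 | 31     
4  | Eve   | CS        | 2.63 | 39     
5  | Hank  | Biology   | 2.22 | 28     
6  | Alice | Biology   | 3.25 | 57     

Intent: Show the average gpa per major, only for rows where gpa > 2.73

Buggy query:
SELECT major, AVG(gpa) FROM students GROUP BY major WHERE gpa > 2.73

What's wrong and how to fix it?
Bug: WHERE cannot follow GROUP BY

Fix: Move the WHERE clause before GROUP BY

Corrected query:
SELECT major, AVG(gpa) FROM students WHERE gpa > 2.73 GROUP BY major

Result:
major     | AVG(gpa)
----------+---------
Biology   | 3.25    
Chemistry | 3.4     
History   | 3.56    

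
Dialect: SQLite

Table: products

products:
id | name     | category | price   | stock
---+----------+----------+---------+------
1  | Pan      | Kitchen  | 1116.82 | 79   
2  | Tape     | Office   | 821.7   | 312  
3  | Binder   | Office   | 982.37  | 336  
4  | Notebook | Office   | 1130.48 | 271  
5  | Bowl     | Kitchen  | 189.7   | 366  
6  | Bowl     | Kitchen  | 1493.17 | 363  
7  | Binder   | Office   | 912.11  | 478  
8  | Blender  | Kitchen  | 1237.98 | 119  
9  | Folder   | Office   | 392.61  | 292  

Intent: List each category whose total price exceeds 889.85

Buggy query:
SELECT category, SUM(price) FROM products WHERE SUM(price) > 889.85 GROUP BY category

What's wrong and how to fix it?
Bug: SUM(price) is an aggregate, but WHERE filters rows before aggregation

Fix: Move the aggregate condition to a HAVING clause

Corrected query:
SELECT category, SUM(price) FROM products GROUP BY category HAVING SUM(price) > 889.85

Result:
category | SUM(price)
---------+-----------
Kitchen  | 4037.67   
Office   | 4239.27   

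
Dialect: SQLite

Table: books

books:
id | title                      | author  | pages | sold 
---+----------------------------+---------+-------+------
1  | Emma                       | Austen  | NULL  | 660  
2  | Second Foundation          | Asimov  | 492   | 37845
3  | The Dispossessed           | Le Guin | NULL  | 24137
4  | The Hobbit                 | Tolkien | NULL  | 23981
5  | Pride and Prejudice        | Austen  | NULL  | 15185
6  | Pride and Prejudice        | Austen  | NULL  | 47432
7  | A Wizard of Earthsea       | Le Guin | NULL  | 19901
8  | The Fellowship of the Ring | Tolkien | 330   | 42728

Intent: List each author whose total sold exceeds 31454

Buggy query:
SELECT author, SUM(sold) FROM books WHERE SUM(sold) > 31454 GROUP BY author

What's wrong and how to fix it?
Bug: SUM(sold) is an aggregate, but WHERE filters rows before aggregation

Fix: Move the aggregate condition to a HAVING clause

Corrected query:
SELECT author, SUM(sold) FROM books GROUP BY author HAVING SUM(sold) > 31454

Result:
author  | SUM(sold)
--------+----------
Asimov  | 37845    
Austen  | 63277    
Le Guin | 44038    
Tolkien | 66709    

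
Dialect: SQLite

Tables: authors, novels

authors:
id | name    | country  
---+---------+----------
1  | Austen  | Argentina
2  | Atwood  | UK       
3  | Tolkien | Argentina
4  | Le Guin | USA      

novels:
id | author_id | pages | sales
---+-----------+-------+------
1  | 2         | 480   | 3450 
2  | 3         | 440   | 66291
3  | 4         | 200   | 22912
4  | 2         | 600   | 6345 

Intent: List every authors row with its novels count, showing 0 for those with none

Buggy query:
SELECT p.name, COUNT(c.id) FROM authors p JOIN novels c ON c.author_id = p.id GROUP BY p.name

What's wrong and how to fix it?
Bug: An inner join excludes parents with zero children

Fix: Use LEFT JOIN so parents without children still appear (COUNT(c.id) gives 0)

Corrected query:
SELECT p.name, COUNT(c.id) FROM authors p LEFT JOIN novels c ON c.author_id = p.id GROUP BY p.name

Result:
name    | COUNT(c.id)
--------+------------
Atwood  | 2          
Austen  | 0          
Le Guin | 1          
Tolkien | 1          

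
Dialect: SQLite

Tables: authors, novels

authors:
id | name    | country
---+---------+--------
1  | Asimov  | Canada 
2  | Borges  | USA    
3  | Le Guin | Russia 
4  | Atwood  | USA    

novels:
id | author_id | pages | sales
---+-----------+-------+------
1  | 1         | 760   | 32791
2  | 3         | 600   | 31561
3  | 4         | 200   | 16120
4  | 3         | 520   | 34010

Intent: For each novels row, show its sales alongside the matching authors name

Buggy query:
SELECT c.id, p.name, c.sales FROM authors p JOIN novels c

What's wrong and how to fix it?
Bug: Missing join condition: each novels row is matched to all authors rows instead of just its own

Fix: Add ON c.author_id = p.id to the JOIN

Corrected query:
SELECT c.id, p.name, c.sales FROM authors p JOIN novels c ON c.author_id = p.id

Result:
id | name    | sales
---+---------+------
1  | Asimov  | 32791
2  | Le Guin | 31561
3  | Atwood  | 16120
4  | Le Guin | 34010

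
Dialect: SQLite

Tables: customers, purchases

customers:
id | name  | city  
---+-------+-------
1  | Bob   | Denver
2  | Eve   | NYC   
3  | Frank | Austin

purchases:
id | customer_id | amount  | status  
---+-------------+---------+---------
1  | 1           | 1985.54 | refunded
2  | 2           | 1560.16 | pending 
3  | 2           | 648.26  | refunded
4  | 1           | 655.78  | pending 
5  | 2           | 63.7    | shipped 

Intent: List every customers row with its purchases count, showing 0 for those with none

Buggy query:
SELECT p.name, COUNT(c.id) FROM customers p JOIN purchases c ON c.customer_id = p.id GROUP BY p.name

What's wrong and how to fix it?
Bug: INNER JOIN drops customers rows that have no matching purchases rows

Fix: Switch to LEFT JOIN to retain unmatched parent rows

Corrected query:
SELECT p.name, COUNT(c.id) FROM customers p LEFT JOIN purchases c ON c.customer_id = p.id GROUP BY p.name

Result:
name  | COUNT(c.id)
------+------------
Bob   | 2          
Eve   | 3          
Frank | 0          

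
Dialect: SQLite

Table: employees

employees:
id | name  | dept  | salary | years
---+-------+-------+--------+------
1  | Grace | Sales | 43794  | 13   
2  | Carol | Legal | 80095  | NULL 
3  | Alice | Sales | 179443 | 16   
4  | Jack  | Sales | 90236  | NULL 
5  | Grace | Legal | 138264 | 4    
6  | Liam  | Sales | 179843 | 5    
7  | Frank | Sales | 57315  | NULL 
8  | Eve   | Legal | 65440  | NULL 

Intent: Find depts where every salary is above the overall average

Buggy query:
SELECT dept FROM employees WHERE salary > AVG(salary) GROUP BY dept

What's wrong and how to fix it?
Bug: AVG() is an aggregate; it can't sit directly in WHERE

Fix: Compute the overall average in a scalar subquery and compare each group's MIN against it in HAVING

Corrected query:
SELECT dept FROM employees GROUP BY dept HAVING MIN(salary) > (SELECT AVG(salary) FROM employees)

Result:
(no rows)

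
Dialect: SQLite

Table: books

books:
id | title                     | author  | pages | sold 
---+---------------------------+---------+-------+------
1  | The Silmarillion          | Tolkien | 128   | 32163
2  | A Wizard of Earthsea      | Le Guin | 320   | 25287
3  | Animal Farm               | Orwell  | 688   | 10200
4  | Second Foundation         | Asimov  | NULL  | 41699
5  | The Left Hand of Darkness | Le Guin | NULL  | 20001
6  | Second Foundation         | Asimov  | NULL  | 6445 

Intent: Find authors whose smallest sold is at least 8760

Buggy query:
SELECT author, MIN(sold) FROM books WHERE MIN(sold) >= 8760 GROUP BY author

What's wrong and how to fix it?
Bug: Aggregates like MIN are computed per group after WHERE runs

Fix: Use HAVING for the per-group MIN condition

Corrected query:
SELECT author, MIN(sold) FROM books GROUP BY author HAVING MIN(sold) >= 8760

Result:
author  | MIN(sold)
--------+----------
Le Guin | 20001    
Orwell  | 10200    
Tolkien | 32163    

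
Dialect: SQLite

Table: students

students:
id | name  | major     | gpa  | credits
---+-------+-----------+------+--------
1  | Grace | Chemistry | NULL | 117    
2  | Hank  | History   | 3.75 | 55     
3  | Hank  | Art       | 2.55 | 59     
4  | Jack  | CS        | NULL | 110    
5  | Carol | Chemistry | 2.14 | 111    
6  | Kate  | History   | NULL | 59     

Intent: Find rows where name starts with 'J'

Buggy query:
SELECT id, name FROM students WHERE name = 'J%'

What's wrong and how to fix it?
Bug: '=' compares the literal string including the % character; pattern matching needs LIKE

Fix: Use LIKE for wildcard pattern matching

Corrected query:
SELECT id, name FROM students WHERE name LIKE 'J%'

Result:
id | name
---+-----
4  | Jack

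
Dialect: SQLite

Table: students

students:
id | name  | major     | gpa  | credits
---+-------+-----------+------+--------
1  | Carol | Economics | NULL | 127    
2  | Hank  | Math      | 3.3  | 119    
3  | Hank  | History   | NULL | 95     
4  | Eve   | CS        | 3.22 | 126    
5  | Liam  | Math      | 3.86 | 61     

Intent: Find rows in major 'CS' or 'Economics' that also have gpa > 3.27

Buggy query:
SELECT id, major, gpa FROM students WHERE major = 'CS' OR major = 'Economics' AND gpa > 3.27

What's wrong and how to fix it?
Bug: Without parentheses, AND is evaluated before OR, so the gpa filter only applies to the 'Economics' branch

Fix: Add parentheses around the OR so the AND applies to both alternatives

Corrected query:
SELECT id, major, gpa FROM students WHERE (major = 'CS' OR major = 'Economics') AND gpa > 3.27

Result:
(no rows)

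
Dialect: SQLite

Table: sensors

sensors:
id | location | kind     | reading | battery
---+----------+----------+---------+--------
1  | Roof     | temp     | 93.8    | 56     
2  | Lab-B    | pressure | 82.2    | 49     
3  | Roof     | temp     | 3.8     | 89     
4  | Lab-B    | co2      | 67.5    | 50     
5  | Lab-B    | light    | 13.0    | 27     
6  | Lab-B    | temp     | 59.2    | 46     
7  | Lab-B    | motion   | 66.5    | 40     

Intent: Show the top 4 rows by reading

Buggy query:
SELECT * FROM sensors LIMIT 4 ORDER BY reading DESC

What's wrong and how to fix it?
Bug: ORDER BY cannot follow LIMIT; LIMIT is the final clause

Fix: Swap the clauses: ORDER BY first, then LIMIT

Corrected query:
SELECT * FROM sensors ORDER BY reading DESC LIMIT 4

Result:
id | location | kind     | reading | battery
---+----------+----------+---------+--------
1  | Roof     | temp     | 93.8    | 56     
2  | Lab-B    | pressure | 82.2    | 49     
4  | Lab-B    | co2      | 67.5    | 50     
7  | Lab-B    | motion   | 66.5    | 40     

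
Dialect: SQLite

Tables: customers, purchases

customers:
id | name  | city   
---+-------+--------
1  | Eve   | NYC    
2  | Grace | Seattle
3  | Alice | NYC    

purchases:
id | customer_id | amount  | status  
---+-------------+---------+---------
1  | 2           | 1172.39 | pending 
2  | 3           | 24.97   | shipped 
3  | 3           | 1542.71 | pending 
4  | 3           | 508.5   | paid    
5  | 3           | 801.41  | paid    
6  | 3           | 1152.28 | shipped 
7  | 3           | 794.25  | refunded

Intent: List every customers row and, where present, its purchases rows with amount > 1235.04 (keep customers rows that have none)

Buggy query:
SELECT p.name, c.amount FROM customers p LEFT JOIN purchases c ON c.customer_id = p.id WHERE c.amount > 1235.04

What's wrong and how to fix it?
Bug: A WHERE condition on the right-hand table after LEFT JOIN drops unmatched parents

Fix: Move the right-table condition into the ON clause so unmatched parents are kept

Corrected query:
SELECT p.name, c.amount FROM customers p LEFT JOIN purchases c ON c.customer_id = p.id AND c.amount > 1235.04

Result:
name  | amount 
------+--------
Eve   | NULL   
Grace | NULL   
Alice | 1542.71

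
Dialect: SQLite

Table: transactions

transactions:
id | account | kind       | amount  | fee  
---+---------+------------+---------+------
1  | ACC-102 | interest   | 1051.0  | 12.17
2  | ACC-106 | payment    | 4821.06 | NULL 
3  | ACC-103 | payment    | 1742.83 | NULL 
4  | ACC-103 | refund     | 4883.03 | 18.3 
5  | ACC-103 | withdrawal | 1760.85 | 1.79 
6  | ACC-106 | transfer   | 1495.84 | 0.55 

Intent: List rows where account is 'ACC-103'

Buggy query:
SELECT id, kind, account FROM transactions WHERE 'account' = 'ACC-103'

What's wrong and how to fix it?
Bug: 'account' in single quotes is a string literal, not the column; the comparison is literal-vs-literal and never true

Fix: Remove the quotes around the column name (or use double quotes for an identifier)

Corrected query:
SELECT id, kind, account FROM transactions WHERE account = 'ACC-103'

Result:
id | kind       | account
---+------------+--------
3  | payment    | ACC-103
4  | refund     | ACC-103
5  | withdrawal | ACC-103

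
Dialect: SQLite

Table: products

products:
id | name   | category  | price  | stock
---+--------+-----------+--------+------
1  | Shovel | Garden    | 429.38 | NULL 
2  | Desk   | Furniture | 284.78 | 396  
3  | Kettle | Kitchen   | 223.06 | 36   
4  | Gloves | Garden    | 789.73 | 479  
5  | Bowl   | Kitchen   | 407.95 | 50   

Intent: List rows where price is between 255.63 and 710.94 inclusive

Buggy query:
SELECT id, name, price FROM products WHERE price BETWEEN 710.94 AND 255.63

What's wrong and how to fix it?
Bug: The bounds are reversed; BETWEEN a AND b requires a <= b to match anything

Fix: Write BETWEEN 255.63 AND 710.94

Corrected query:
SELECT id, name, price FROM products WHERE price BETWEEN 255.63 AND 710.94

Result:
id | name   | price 
---+--------+-------
1  | Shovel | 429.38
2  | Desk   | 284.78
5  | Bowl   | 407.95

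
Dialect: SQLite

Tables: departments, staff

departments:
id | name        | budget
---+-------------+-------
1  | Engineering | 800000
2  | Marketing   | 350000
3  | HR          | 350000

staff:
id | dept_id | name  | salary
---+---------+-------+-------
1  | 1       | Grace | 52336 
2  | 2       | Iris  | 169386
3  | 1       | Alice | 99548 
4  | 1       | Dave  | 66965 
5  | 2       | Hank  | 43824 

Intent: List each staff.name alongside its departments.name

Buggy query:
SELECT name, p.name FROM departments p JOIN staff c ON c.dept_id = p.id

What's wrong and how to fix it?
Bug: 'name' exists in both joined tables, so the database can't tell which one is meant

Fix: Prefix ambiguous columns with the table alias

Corrected query:
SELECT c.name, p.name FROM departments p JOIN staff c ON c.dept_id = p.id

Result:
name  | name       
------+------------
Grace | Engineering
Iris  | Marketing  
Alice | Engineering
Dave  | Engineering
Hank  | Marketing  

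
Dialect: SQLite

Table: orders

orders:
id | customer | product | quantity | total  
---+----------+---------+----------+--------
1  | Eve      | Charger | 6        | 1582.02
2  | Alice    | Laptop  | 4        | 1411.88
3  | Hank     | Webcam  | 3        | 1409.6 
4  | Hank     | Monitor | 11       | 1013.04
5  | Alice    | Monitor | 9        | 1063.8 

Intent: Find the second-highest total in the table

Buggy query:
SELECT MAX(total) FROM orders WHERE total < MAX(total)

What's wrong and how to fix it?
Bug: MAX(total) on the right of the comparison is an aggregate-in-WHERE error

Fix: Compute the overall MAX in a subquery, then take MAX of rows below it

Corrected query:
SELECT MAX(total) FROM orders WHERE total < (SELECT MAX(total) FROM orders)

Result:
MAX(total)
----------
1411.88   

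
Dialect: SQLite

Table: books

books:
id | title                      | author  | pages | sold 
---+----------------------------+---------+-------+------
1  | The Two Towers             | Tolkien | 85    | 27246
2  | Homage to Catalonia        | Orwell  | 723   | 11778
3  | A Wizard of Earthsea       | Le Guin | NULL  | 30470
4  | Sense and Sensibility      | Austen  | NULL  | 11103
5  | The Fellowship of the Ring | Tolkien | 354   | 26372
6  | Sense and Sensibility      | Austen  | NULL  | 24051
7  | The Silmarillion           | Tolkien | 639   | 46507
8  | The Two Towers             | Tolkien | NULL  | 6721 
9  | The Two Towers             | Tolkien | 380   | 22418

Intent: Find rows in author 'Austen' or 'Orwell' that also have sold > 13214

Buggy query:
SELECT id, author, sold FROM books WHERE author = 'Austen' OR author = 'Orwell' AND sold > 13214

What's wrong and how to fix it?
Bug: AND binds tighter than OR, so this parses as author = 'Austen' OR (author = 'Orwell' AND sold > 13214)

Fix: Add parentheses around the OR so the AND applies to both alternatives

Corrected query:
SELECT id, author, sold FROM books WHERE (author = 'Austen' OR author = 'Orwell') AND sold > 13214

Result:
id | author | sold 
---+--------+------
6  | Austen | 24051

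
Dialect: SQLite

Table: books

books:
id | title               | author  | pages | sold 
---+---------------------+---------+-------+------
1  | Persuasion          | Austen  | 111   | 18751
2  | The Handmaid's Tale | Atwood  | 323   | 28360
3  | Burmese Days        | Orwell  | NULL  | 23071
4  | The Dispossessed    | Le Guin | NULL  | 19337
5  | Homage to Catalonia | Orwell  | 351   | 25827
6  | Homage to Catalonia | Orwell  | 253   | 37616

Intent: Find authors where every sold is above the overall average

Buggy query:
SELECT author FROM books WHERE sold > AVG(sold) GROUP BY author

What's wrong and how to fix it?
Bug: WHERE evaluates per row before aggregation, so AVG() is unavailable

Fix: Use a subquery for AVG and a HAVING MIN(...) filter so the condition holds for every row in the group

Corrected query:
SELECT author FROM books GROUP BY author HAVING MIN(sold) > (SELECT AVG(sold) FROM books)

Result:
author
------
Atwood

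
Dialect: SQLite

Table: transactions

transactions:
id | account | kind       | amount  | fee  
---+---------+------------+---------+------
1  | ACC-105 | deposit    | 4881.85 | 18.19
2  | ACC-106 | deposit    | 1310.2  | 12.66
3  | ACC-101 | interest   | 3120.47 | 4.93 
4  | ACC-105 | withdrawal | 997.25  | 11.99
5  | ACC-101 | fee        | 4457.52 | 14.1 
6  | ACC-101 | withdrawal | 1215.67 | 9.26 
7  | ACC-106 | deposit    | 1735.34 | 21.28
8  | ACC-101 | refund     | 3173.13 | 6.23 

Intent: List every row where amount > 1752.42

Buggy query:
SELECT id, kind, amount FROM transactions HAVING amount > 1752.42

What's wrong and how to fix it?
Bug: This is a non-aggregate query (no GROUP BY, no aggregates), so in SQLite the HAVING clause is invalid here; a row-level condition belongs in WHERE

Fix: Use WHERE for row-level filtering

Corrected query:
SELECT id, kind, amount FROM transactions WHERE amount > 1752.42

Result:
id | kind     | amount 
---+----------+--------
1  | deposit  | 4881.85
3  | interest | 3120.47
5  | fee      | 4457.52
8  | refund   | 3173.13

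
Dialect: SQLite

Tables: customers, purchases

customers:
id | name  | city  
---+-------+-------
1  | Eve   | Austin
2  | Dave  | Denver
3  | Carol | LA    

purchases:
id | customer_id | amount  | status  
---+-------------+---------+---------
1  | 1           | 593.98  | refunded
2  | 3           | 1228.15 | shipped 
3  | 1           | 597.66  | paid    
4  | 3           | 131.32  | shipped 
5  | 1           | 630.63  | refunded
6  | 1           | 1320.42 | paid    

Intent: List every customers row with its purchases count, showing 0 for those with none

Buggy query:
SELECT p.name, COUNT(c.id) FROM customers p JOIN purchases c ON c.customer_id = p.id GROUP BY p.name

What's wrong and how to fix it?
Bug: INNER JOIN drops customers rows that have no matching purchases rows

Fix: Switch to LEFT JOIN to retain unmatched parent rows

Corrected query:
SELECT p.name, COUNT(c.id) FROM customers p LEFT JOIN purchases c ON c.customer_id = p.id GROUP BY p.name

Result:
name  | COUNT(c.id)
------+------------
Carol | 2          
Dave  | 0          
Eve   | 4          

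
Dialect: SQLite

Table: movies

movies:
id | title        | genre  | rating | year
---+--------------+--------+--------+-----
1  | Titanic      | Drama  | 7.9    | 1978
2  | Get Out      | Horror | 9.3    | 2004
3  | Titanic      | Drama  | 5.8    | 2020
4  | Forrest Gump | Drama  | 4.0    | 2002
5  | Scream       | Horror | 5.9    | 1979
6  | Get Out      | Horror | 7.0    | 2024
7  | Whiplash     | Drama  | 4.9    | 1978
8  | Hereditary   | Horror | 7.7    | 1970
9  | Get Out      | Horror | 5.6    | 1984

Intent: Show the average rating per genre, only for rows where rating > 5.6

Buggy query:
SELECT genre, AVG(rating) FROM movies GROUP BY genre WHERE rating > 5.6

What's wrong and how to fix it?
Bug: WHERE cannot follow GROUP BY

Fix: Move the WHERE clause before GROUP BY

Corrected query:
SELECT genre, AVG(rating) FROM movies WHERE rating > 5.6 GROUP BY genre

Result:
genre  | AVG(rating)
-------+------------
Drama  | 6.85       
Horror | 7.475      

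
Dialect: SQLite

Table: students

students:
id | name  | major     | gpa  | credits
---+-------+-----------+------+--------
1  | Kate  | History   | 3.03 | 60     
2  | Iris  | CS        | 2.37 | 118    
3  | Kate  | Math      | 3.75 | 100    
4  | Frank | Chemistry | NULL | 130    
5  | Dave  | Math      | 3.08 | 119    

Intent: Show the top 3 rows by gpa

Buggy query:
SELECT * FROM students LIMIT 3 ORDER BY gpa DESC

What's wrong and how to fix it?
Bug: LIMIT must come after ORDER BY

Fix: Swap the clauses: ORDER BY first, then LIMIT

Corrected query:
SELECT * FROM students ORDER BY gpa DESC LIMIT 3

Result:
id | name | major   | gpa  | credits
---+------+---------+------+--------
3  | Kate | Math    | 3.75 | 100    
5  | Dave | Math    | 3.08 | 119    
1  | Kate | History | 3.03 | 60     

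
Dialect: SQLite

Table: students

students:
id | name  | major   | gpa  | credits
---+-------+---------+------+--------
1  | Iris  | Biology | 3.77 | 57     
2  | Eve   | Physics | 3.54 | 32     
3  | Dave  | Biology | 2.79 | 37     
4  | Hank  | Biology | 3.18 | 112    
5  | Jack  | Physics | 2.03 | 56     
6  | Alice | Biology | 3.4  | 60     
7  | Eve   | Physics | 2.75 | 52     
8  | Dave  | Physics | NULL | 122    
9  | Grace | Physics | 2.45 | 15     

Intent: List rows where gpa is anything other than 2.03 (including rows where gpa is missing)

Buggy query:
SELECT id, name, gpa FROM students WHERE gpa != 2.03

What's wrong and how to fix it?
Bug: 'gpa != 2.03' is unknown when gpa is NULL, so NULL rows are silently excluded

Fix: Add an explicit OR gpa IS NULL to include the missing-value rows

Corrected query:
SELECT id, name, gpa FROM students WHERE gpa != 2.03 OR gpa IS NULL

Result:
id | name  | gpa 
---+-------+-----
1  | Iris  | 3.77
2  | Eve   | 3.54
3  | Dave  | 2.79
4  | Hank  | 3.18
6  | Alice | 3.4 
7  | Eve   | 2.75
8  | Dave  | NULL
9  | Grace | 2.45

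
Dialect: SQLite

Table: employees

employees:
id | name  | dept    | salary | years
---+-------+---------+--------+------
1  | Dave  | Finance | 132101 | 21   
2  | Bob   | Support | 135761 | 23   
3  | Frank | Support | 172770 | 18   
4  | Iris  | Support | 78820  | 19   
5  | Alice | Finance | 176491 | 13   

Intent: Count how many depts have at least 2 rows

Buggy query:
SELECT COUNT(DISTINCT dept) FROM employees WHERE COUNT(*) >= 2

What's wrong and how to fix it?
Bug: COUNT(*) cannot appear in WHERE; the per-group count doesn't exist yet

Fix: Group first with HAVING COUNT(*) >= 2, then COUNT the resulting groups

Corrected query:
SELECT COUNT(*) FROM (SELECT dept FROM employees GROUP BY dept HAVING COUNT(*) >= 2)

Result:
COUNT(*)
--------
2       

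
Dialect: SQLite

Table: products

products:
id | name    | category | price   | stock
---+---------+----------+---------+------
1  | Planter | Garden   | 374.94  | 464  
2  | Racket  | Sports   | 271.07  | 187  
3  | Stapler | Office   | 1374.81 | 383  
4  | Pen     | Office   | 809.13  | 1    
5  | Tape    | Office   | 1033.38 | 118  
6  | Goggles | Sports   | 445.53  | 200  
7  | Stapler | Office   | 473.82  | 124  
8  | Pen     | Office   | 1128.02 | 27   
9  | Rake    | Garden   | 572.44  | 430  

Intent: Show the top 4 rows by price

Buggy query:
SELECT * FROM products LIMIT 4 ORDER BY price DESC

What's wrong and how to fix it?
Bug: ORDER BY cannot follow LIMIT; LIMIT is the final clause

Fix: Swap the clauses: ORDER BY first, then LIMIT

Corrected query:
SELECT * FROM products ORDER BY price DESC LIMIT 4

Result:
id | name    | category | price   | stock
---+---------+----------+---------+------
3  | Stapler | Office   | 1374.81 | 383  
8  | Pen     | Office   | 1128.02 | 27   
5  | Tape    | Office   | 1033.38 | 118  
4  | Pen     | Office   | 809.13  | 1    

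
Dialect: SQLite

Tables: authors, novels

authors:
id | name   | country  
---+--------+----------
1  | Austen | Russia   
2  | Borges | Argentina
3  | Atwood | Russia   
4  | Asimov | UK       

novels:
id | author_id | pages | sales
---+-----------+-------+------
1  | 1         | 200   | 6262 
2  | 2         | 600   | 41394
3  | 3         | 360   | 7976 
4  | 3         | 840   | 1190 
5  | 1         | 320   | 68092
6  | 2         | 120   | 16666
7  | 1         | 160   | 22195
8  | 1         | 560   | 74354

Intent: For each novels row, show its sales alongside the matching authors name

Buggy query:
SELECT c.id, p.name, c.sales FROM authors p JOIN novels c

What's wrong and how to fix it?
Bug: JOIN with no ON clause produces a cartesian product; every novels row pairs with every authors row

Fix: Add ON c.author_id = p.id to the JOIN

Corrected query:
SELECT c.id, p.name, c.sales FROM authors p JOIN novels c ON c.author_id = p.id

Result:
id | name   | sales
---+--------+------
1  | Austen | 6262 
2  | Borges | 41394
3  | Atwood | 7976 
4  | Atwood | 1190 
5  | Austen | 68092
6  | Borges | 16666
7  | Austen | 22195
8  | Austen | 74354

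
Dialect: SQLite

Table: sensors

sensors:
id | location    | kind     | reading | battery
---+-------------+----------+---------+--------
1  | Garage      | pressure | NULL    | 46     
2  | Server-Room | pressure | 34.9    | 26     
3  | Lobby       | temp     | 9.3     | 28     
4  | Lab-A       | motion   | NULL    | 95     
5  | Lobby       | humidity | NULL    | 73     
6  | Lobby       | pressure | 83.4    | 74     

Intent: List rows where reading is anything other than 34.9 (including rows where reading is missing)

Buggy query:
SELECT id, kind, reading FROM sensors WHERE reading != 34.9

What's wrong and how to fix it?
Bug: 'reading != 34.9' is unknown when reading is NULL, so NULL rows are silently excluded

Fix: Handle NULL separately with IS NULL alongside the inequality

Corrected query:
SELECT id, kind, reading FROM sensors WHERE reading != 34.9 OR reading IS NULL

Result:
id | kind     | reading
---+----------+--------
1  | pressure | NULL   
3  | temp     | 9.3    
4  | motion   | NULL   
5  | humidity | NULL   
6  | pressure | 83.4   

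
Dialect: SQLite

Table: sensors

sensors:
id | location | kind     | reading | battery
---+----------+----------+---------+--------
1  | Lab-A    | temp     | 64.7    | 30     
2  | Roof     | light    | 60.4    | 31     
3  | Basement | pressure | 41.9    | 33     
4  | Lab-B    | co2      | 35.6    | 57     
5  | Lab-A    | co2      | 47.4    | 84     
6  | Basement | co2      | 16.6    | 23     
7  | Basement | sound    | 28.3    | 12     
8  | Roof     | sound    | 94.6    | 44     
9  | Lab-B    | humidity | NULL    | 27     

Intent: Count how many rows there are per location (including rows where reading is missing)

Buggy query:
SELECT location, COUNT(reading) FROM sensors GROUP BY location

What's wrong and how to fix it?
Bug: COUNT(reading) skips NULLs, so groups with missing reading are undercounted

Fix: Use COUNT(*) to count all rows regardless of NULL

Corrected query:
SELECT location, COUNT(*) FROM sensors GROUP BY location

Result:
location | COUNT(*)
---------+---------
Basement | 3       
Lab-A    | 2       
Lab-B    | 2       
Roof     | 2       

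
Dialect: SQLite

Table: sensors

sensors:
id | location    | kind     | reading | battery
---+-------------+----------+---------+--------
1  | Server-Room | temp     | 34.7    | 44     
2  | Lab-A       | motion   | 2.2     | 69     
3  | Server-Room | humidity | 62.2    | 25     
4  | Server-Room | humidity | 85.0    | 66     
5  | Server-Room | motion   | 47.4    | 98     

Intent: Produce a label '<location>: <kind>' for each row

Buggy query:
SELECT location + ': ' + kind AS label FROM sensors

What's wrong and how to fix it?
Bug: SQLite uses || for string concatenation; + coerces text to numbers (yielding 0)

Fix: Use the || operator for string concatenation

Corrected query:
SELECT location || ': ' || kind AS label FROM sensors

Result:
label                
---------------------
Server-Room: temp    
Lab-A: motion        
Server-Room: humidity
Server-Room: humidity
Server-Room: motion  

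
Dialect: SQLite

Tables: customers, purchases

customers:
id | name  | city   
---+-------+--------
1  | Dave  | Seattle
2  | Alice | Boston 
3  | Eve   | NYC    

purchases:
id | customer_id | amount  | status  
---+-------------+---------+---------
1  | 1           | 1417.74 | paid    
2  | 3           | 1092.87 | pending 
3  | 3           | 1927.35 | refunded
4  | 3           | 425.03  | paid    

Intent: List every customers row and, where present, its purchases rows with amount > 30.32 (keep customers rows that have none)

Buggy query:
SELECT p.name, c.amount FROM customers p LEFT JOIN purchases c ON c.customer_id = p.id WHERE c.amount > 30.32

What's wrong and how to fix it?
Bug: A WHERE condition on the right-hand table after LEFT JOIN drops unmatched parents

Fix: Put 'c.amount > 30.32' in the JOIN's ON clause instead of WHERE

Corrected query:
SELECT p.name, c.amount FROM customers p LEFT JOIN purchases c ON c.customer_id = p.id AND c.amount > 30.32

Result:
name  | amount 
------+--------
Dave  | 1417.74
Alice | NULL   
Eve   | 425.03 
Eve   | 1092.87
Eve   | 1927.35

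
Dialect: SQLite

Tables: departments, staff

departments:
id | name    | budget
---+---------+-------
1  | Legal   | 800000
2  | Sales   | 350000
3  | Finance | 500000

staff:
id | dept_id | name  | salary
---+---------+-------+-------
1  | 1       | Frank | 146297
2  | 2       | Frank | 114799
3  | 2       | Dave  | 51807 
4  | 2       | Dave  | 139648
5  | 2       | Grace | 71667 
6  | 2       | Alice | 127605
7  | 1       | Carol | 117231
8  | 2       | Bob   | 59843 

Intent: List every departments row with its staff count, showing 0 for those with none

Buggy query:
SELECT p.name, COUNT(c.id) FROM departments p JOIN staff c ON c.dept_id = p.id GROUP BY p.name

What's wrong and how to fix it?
Bug: An inner join excludes parents with zero children

Fix: Switch to LEFT JOIN to retain unmatched parent rows

Corrected query:
SELECT p.name, COUNT(c.id) FROM departments p LEFT JOIN staff c ON c.dept_id = p.id GROUP BY p.name

Result:
name    | COUNT(c.id)
--------+------------
Finance | 0          
Legal   | 2          
Sales   | 6          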